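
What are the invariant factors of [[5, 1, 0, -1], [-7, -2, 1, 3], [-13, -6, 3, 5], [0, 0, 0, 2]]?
x - 2, (x - 2)^3

The Jordan structure of A has elementary divisors (x - 2)^3, (x - 2). Arranging the block sizes at each eigenvalue in decreasing order and taking row products gives the invariant factors.

Invariant factors (smallest first, each dividing the next): x - 2, (x - 2)^3.

Check: the last factor (x - 2)^3 is the minimal polynomial, and the product (x - 2)^4 is the characteristic polynomial.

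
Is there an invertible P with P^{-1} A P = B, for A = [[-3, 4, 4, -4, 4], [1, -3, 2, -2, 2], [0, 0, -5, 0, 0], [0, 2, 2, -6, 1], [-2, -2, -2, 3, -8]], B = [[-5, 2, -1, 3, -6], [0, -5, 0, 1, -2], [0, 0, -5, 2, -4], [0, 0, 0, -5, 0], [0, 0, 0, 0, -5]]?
Yes.

Two matrices over a field are similar if and only if they have the same invariant factors.

Both A and B have characteristic polynomial (x + 5)^5 and minimal polynomial (x + 5)^2. Computing further, both have invariant factors x + 5, (x + 5)^2, (x + 5)^2. Hence A and B are similar.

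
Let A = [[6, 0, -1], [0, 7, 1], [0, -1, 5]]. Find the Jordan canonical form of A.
The characteristic polynomial is det(xI - A) = (x - 6)^3, so the eigenvalues are 6 (algebraic multiplicity 3).

For λ = 6: rank(A - 6I) = 2, rank((A - 6I)^2) = 1, rank((A - 6I)^3) = 0. The eigenspace has dimension 3 - 2 = 1, so there is 1 Jordan block; the rank sequence gives block sizes [3].

Assembling the blocks gives the Jordan form J above.

J = [[6, 1, 0], [0, 6, 1], [0, 0, 6]]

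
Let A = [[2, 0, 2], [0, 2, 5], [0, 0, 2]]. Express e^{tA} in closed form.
A has Jordan form J = [[2, 1, 0], [0, 2, 0], [0, 0, 2]] with A = PJP^{-1}, so e^{tA} = P e^{tJ} P^{-1}.

For a Jordan block J_k(λ), e^{tJ_k(λ)} = e^{λt} · (I + tN + t^2 N^2/2! + ... + t^{k-1} N^{k-1}/(k-1)!) where N is the nilpotent superdiagonal part.

Assembling the blocks and conjugating back gives the entries of e^{tA} as shown above.

e^{tA} = [[e^{2*t}, 0, 2*t*e^{2*t}], [0, e^{2*t}, 5*t*e^{2*t}], [0, 0, e^{2*t}]]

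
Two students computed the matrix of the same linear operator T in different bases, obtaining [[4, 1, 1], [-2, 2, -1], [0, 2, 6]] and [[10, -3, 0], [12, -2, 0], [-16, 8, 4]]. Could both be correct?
Both have characteristic polynomial (x - 4)^3, but the minimal polynomial of A is (x - 4)^3 while the minimal polynomial of B is (x - 4)^2. The minimal polynomial is a similarity invariant, so A and B are not similar.

No.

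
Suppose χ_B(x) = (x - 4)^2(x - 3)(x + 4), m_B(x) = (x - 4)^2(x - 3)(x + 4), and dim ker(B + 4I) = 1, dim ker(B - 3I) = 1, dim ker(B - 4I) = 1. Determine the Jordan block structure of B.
Jordan blocks: (-4, 1), (3, 1), (4, 2)

λ = -4: algebraic multiplicity 1 (exponent in χ_B), largest block size 1 (exponent in m_B), 1 block (geometric multiplicity). This forces block sizes [1].
λ = 3: algebraic multiplicity 1 (exponent in χ_B), largest block size 1 (exponent in m_B), 1 block (geometric multiplicity). This forces block sizes [1].
λ = 4: algebraic multiplicity 2 (exponent in χ_B), largest block size 2 (exponent in m_B), 1 block (geometric multiplicity). This forces block sizes [2].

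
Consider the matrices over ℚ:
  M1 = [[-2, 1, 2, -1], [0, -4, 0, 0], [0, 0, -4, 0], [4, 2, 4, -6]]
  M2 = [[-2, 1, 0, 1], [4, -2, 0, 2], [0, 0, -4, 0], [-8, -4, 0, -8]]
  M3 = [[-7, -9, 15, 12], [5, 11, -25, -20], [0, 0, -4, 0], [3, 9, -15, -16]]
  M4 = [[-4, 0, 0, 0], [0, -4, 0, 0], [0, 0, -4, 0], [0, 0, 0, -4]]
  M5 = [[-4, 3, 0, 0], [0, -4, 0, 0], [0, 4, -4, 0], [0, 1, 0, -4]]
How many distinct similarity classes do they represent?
2 classes: {M1, M2, M3, M5}, {M4}

Characteristic polynomials: χ_{M1} = (x + 4)^4, χ_{M2} = (x + 4)^4, χ_{M3} = (x + 4)^4, χ_{M4} = (x + 4)^4, χ_{M5} = (x + 4)^4.

{M1, M2, M3, M5}: invariant factors x + 4, x + 4, (x + 4)^2.

{M4}: invariant factors x + 4, x + 4, x + 4, x + 4.

Matrices are similar if and only if their invariant-factor lists agree; the partition into similarity classes is {M1, M2, M3, M5}, {M4}.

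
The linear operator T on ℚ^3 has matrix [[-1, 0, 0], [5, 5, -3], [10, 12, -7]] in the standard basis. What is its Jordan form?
The characteristic polynomial is det(xI - A) = (x + 1)^3, so the eigenvalues are -1 (algebraic multiplicity 3).

For λ = -1: rank(A + I) = 1, rank((A + I)^2) = 0. The eigenspace has dimension 3 - 1 = 2, so there are 2 Jordan blocks; the rank sequence gives block sizes [2, 1].

Assembling the blocks gives the Jordan form J above.

J = [[-1, 1, 0], [0, -1, 0], [0, 0, -1]]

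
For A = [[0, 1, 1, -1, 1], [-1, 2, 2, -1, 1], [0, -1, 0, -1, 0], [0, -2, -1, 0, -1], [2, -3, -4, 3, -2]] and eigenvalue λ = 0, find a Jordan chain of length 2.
v_1 = [[0, -1, 0, 0, 3]]^T, v_2 = [[2, 1, 1, -1, -3]]^T

We seek v_1 ∈ ker(A^2) \ ker(A), then set v_{i+1} = A v_i.

One such chain is v_1 = [[0, -1, 0, 0, 3]]^T, v_2 = [[2, 1, 1, -1, -3]]^T. Check: A v_2 = [[0, 0, 0, 0, 0]]^T = 0.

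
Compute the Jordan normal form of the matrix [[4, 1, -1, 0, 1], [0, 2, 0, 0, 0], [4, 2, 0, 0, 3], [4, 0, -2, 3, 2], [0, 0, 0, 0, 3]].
The characteristic polynomial is det(xI - A) = (x - 3)^2(x - 2)^3, so the eigenvalues are 2 (algebraic multiplicity 3), 3 (algebraic multiplicity 2).

For λ = 2: rank(A - 2I) = 3, rank((A - 2I)^2) = 2. The eigenspace has dimension 5 - 3 = 2, so there are 2 Jordan blocks; the rank sequence gives block sizes [2, 1].

For λ = 3: rank(A - 3I) = 3. The eigenspace has dimension 5 - 3 = 2, so there are 2 Jordan blocks; the rank sequence gives block sizes [1, 1].

Assembling the blocks gives the Jordan form J above.

J = [[2, 1, 0, 0, 0], [0, 2, 0, 0, 0], [0, 0, 2, 0, 0], [0, 0, 0, 3, 0], [0, 0, 0, 0, 3]]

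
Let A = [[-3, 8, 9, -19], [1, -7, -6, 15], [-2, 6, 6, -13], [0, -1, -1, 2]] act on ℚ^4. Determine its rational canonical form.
R = [[0, 0, 0, -4], [1, 0, 0, -4], [0, 1, 0, -1], [0, 0, 1, -2]]

The invariant factors of A (the non-unit diagonal entries of the Smith normal form of xI - A over ℚ[x]) are (x + 1)(x + 2)(x^2 - x + 2), each dividing the next. The characteristic polynomial is their product, (x + 1)(x + 2)(x^2 - x + 2).

The rational canonical form is the block-diagonal matrix of companion matrices C(f_i):
R = [[0, 0, 0, -4], [1, 0, 0, -4], [0, 1, 0, -1], [0, 0, 1, -2]].

Note the characteristic polynomial does not split into linear factors over ℚ, so A has no Jordan form over ℚ; the rational canonical form exists over any field.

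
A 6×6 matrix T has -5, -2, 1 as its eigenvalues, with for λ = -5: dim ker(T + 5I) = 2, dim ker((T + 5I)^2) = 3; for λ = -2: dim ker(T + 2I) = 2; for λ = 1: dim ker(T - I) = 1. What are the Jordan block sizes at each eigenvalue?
λ = -5: successive nullity increments [2, 1] count blocks of size ≥ k; block sizes are [2, 1].
λ = -2: successive nullity increments [2] count blocks of size ≥ k; block sizes are [1, 1].
λ = 1: successive nullity increments [1] count blocks of size ≥ k; block sizes are [1].

Jordan blocks: (-5, 2), (-5, 1), (-2, 1), (-2, 1), (1, 1)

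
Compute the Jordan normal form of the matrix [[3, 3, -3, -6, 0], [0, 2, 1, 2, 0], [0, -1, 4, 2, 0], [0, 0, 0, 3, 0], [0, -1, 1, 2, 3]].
The characteristic polynomial is det(xI - A) = (x - 3)^5, so the eigenvalues are 3 (algebraic multiplicity 5).

For λ = 3: rank(A - 3I) = 1, rank((A - 3I)^2) = 0. The eigenspace has dimension 5 - 1 = 4, so there are 4 Jordan blocks; the rank sequence gives block sizes [2, 1, 1, 1].

Assembling the blocks gives the Jordan form J above.

J = [[3, 1, 0, 0, 0], [0, 3, 0, 0, 0], [0, 0, 3, 0, 0], [0, 0, 0, 3, 0], [0, 0, 0, 0, 3]]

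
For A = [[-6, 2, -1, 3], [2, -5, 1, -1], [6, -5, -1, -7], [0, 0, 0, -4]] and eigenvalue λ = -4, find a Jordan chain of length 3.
We seek v_1 ∈ ker((A + 4I)^3) \ ker((A + 4I)^2), then set v_{i+1} = (A + 4I) v_i.

One such chain is v_1 = [[0, 0, 1, 0]]^T, v_2 = [[-1, 1, 3, 0]]^T, v_3 = [[1, 0, -2, 0]]^T. Check: (A + 4I) v_3 = [[0, 0, 0, 0]]^T = 0.

v_1 = [[0, 0, 1, 0]]^T, v_2 = [[-1, 1, 3, 0]]^T, v_3 = [[1, 0, -2, 0]]^T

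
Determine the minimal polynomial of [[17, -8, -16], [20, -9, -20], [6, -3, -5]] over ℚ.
The characteristic polynomial factors as (x - 1)^3. The minimal polynomial is ∏(x - λ)^{k_λ} where k_λ is the size of the largest Jordan block at λ.

For λ = 1: rank(A - I) = 1, and the largest Jordan block has size 2 (the smallest k with rank((A - I)^k) = rank((A - I)^(k+1))).

So m_A(x) = (x - 1)^2.

m_A(x) = (x - 1)^2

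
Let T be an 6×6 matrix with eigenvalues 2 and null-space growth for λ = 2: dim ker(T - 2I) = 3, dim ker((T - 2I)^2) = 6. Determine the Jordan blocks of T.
Jordan blocks: (2, 2), (2, 2), (2, 2)

λ = 2: successive nullity increments [3, 3] count blocks of size ≥ k; block sizes are [2, 2, 2].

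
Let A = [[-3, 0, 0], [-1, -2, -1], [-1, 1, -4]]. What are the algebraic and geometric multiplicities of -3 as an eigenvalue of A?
The characteristic polynomial is (x + 3)^3, so the factor x + 3 appears with exponent 3: the algebraic multiplicity is 3.

rank(A + 3I) = 1, so the eigenspace has dimension 3 - 1 = 2: the geometric multiplicity is 2.

Since 2 < 3, A is not diagonalizable.

algebraic multiplicity 3, geometric multiplicity 2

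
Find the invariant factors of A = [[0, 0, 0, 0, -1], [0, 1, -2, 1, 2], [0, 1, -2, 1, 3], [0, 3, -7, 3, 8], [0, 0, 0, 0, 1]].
The Jordan structure of A has elementary divisors x, x, (x - 1)^3. Arranging the block sizes at each eigenvalue in decreasing order and taking row products gives the invariant factors.

Invariant factors (smallest first, each dividing the next): x, x(x - 1)^3.

Check: the last factor x(x - 1)^3 is the minimal polynomial, and the product x^2(x - 1)^3 is the characteristic polynomial.

x, x(x - 1)^3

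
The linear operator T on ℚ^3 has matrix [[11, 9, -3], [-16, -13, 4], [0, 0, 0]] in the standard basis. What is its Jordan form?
The characteristic polynomial is det(xI - A) = x(x + 1)^2, so the eigenvalues are -1 (algebraic multiplicity 2), 0 (algebraic multiplicity 1).

For λ = -1: rank(A + I) = 2, rank((A + I)^2) = 1. The eigenspace has dimension 3 - 2 = 1, so there is 1 Jordan block; the rank sequence gives block sizes [2].

For λ = 0: algebraic multiplicity 1 gives one 1×1 block.

Assembling the blocks gives the Jordan form J above.

J = [[-1, 1, 0], [0, -1, 0], [0, 0, 0]]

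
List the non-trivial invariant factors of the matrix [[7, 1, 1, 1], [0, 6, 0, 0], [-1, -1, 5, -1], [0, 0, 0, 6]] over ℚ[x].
x - 6, x - 6, (x - 6)^2

The Jordan structure of A has elementary divisors (x - 6)^2, (x - 6), (x - 6). Arranging the block sizes at each eigenvalue in decreasing order and taking row products gives the invariant factors.

Invariant factors (smallest first, each dividing the next): x - 6, x - 6, (x - 6)^2.

Check: the last factor (x - 6)^2 is the minimal polynomial, and the product (x - 6)^4 is the characteristic polynomial.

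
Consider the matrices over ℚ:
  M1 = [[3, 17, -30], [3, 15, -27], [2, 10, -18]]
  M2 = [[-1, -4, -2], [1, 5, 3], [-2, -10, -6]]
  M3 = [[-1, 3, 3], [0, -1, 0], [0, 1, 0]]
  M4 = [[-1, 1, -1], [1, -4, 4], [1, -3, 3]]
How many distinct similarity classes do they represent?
3 classes: {M1}, {M2, M4}, {M3}

Characteristic polynomials: χ_{M1} = x^3, χ_{M2} = x(x + 1)^2, χ_{M3} = x(x + 1)^2, χ_{M4} = x(x + 1)^2.

{M1}: invariant factors x^3.

{M2, M4}: invariant factors x(x + 1)^2.

{M3}: invariant factors x + 1, x(x + 1).

Matrices are similar if and only if their invariant-factor lists agree; the partition into similarity classes is {M1}, {M2, M4}, {M3}.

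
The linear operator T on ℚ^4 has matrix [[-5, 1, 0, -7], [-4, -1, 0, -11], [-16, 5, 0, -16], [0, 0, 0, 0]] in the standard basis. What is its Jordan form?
The characteristic polynomial is det(xI - A) = x^2(x + 3)^2, so the eigenvalues are -3 (algebraic multiplicity 2), 0 (algebraic multiplicity 2).

For λ = -3: rank(A + 3I) = 3, rank((A + 3I)^2) = 2. The eigenspace has dimension 4 - 3 = 1, so there is 1 Jordan block; the rank sequence gives block sizes [2].

For λ = 0: rank(A) = 3, rank(A^2) = 2. The eigenspace has dimension 4 - 3 = 1, so there is 1 Jordan block; the rank sequence gives block sizes [2].

Assembling the blocks gives the Jordan form J above.

J = [[-3, 1, 0, 0], [0, -3, 0, 0], [0, 0, 0, 1], [0, 0, 0, 0]]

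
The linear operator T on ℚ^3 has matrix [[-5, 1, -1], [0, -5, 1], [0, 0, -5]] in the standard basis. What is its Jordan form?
J = [[-5, 1, 0], [0, -5, 1], [0, 0, -5]]

The characteristic polynomial is det(xI - A) = (x + 5)^3, so the eigenvalues are -5 (algebraic multiplicity 3).

For λ = -5: rank(A + 5I) = 2, rank((A + 5I)^2) = 1, rank((A + 5I)^3) = 0. The eigenspace has dimension 3 - 2 = 1, so there is 1 Jordan block; the rank sequence gives block sizes [3].

Assembling the blocks gives the Jordan form J above.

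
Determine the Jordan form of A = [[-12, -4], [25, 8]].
The characteristic polynomial is det(xI - A) = (x + 2)^2, so the eigenvalues are -2 (algebraic multiplicity 2).

For λ = -2: rank(A + 2I) = 1, rank((A + 2I)^2) = 0. The eigenspace has dimension 2 - 1 = 1, so there is 1 Jordan block; the rank sequence gives block sizes [2].

Assembling the blocks gives the Jordan form J above.

J = [[-2, 1], [0, -2]]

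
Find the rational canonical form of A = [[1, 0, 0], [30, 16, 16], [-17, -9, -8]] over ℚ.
R = [[0, 0, 16], [1, 0, -24], [0, 1, 9]]

The invariant factors of A (the non-unit diagonal entries of the Smith normal form of xI - A over ℚ[x]) are (x - 4)^2(x - 1), each dividing the next. The characteristic polynomial is their product, (x - 4)^2(x - 1).

The rational canonical form is the block-diagonal matrix of companion matrices C(f_i):
R = [[0, 0, 16], [1, 0, -24], [0, 1, 9]].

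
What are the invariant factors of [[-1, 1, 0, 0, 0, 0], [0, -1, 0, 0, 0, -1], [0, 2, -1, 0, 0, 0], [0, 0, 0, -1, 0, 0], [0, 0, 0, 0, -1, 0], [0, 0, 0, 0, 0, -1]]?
x + 1, x + 1, x + 1, (x + 1)^3

The Jordan structure of A has elementary divisors (x + 1)^3, (x + 1), (x + 1), (x + 1). Arranging the block sizes at each eigenvalue in decreasing order and taking row products gives the invariant factors.

Invariant factors (smallest first, each dividing the next): x + 1, x + 1, x + 1, (x + 1)^3.

Check: the last factor (x + 1)^3 is the minimal polynomial, and the product (x + 1)^6 is the characteristic polynomial.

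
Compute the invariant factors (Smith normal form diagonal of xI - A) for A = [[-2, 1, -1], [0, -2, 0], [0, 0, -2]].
The Jordan structure of A has elementary divisors (x + 2)^2, (x + 2). Arranging the block sizes at each eigenvalue in decreasing order and taking row products gives the invariant factors.

Invariant factors (smallest first, each dividing the next): x + 2, (x + 2)^2.

Check: the last factor (x + 2)^2 is the minimal polynomial, and the product (x + 2)^3 is the characteristic polynomial.

x + 2, (x + 2)^2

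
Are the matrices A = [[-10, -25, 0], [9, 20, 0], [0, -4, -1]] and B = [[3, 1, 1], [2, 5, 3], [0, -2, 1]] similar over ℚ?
No.

χ_A(x) = (x - 5)^2(x + 1) but χ_B(x) = (x - 3)^3. The characteristic polynomial is a similarity invariant, so A and B are not similar.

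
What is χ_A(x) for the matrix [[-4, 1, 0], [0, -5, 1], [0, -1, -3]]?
χ_A(x) = (x + 4)^3

xI - A = [[x + 4, -1, 0], [0, x + 5, -1], [0, 1, x + 3]].

Expanding det(xI - A) along the first row:
det(xI - A) = + (x + 4)·det([[x + 5, -1], [1, x + 3]]) - (-1)·det([[0, -1], [0, x + 3]]) + (0)·det([[0, x + 5], [0, 1]]).

Evaluating gives χ_A(x) = x^3 + 12x^2 + 48x + 64 = (x + 4)^3.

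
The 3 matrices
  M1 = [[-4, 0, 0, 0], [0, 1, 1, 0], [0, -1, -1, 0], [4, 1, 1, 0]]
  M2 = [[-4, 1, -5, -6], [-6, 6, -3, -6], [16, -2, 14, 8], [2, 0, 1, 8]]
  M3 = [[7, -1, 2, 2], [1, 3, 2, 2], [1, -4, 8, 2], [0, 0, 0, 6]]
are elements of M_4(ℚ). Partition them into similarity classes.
Characteristic polynomials: χ_{M1} = x^3(x + 4), χ_{M2} = (x - 6)^4, χ_{M3} = (x - 6)^4.

{M1}: invariant factors x, x^2(x + 4).

{M2, M3}: invariant factors x - 6, (x - 6)^3.

Matrices are similar if and only if their invariant-factor lists agree; the partition into similarity classes is {M1}, {M2, M3}.

2 classes: {M1}, {M2, M3}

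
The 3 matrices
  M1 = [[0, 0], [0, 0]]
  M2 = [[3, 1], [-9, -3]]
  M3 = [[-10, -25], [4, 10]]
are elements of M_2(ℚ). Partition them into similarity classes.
Characteristic polynomials: χ_{M1} = x^2, χ_{M2} = x^2, χ_{M3} = x^2.

{M1}: invariant factors x, x.

{M2, M3}: invariant factors x^2.

Matrices are similar if and only if their invariant-factor lists agree; the partition into similarity classes is {M1}, {M2, M3}.

2 classes: {M1}, {M2, M3}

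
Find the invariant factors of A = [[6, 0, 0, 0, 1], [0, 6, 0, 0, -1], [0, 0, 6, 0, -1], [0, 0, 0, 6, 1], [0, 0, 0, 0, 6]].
x - 6, x - 6, x - 6, (x - 6)^2

The Jordan structure of A has elementary divisors (x - 6)^2, (x - 6), (x - 6), (x - 6). Arranging the block sizes at each eigenvalue in decreasing order and taking row products gives the invariant factors.

Invariant factors (smallest first, each dividing the next): x - 6, x - 6, x - 6, (x - 6)^2.

Check: the last factor (x - 6)^2 is the minimal polynomial, and the product (x - 6)^5 is the characteristic polynomial.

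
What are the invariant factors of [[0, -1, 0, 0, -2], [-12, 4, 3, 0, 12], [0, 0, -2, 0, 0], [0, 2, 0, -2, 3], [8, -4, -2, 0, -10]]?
The Jordan structure of A has elementary divisors (x + 2)^3, (x + 2)^2. Arranging the block sizes at each eigenvalue in decreasing order and taking row products gives the invariant factors.

Invariant factors (smallest first, each dividing the next): (x + 2)^2, (x + 2)^3.

Check: the last factor (x + 2)^3 is the minimal polynomial, and the product (x + 2)^5 is the characteristic polynomial.

(x + 2)^2, (x + 2)^3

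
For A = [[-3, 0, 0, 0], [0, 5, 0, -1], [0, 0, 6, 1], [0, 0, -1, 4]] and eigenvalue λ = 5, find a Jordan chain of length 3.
v_1 = [[0, 0, 0, 1]]^T, v_2 = [[0, -1, 1, -1]]^T, v_3 = [[0, 1, 0, 0]]^T

We seek v_1 ∈ ker((A - 5I)^3) \ ker((A - 5I)^2), then set v_{i+1} = (A - 5I) v_i.

One such chain is v_1 = [[0, 0, 0, 1]]^T, v_2 = [[0, -1, 1, -1]]^T, v_3 = [[0, 1, 0, 0]]^T. Check: (A - 5I) v_3 = [[0, 0, 0, 0]]^T = 0.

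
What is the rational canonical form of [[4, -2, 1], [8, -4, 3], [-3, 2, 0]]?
R = [[0, 0, -2], [1, 0, 3], [0, 1, 0]]

The invariant factors of A (the non-unit diagonal entries of the Smith normal form of xI - A over ℚ[x]) are (x - 1)^2(x + 2), each dividing the next. The characteristic polynomial is their product, (x - 1)^2(x + 2).

The rational canonical form is the block-diagonal matrix of companion matrices C(f_i):
R = [[0, 0, -2], [1, 0, 3], [0, 1, 0]].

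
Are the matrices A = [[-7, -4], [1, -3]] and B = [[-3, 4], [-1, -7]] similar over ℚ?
Yes.

Two matrices over a field are similar if and only if they have the same invariant factors.

Both A and B have characteristic polynomial (x + 5)^2 and minimal polynomial (x + 5)^2. Computing further, both have invariant factors (x + 5)^2. Hence A and B are similar.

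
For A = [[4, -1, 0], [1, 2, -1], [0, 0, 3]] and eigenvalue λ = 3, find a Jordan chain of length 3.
We seek v_1 ∈ ker((A - 3I)^3) \ ker((A - 3I)^2), then set v_{i+1} = (A - 3I) v_i.

One such chain is v_1 = [[1, 0, 1]]^T, v_2 = [[1, 0, 0]]^T, v_3 = [[1, 1, 0]]^T. Check: (A - 3I) v_3 = [[0, 0, 0]]^T = 0.

v_1 = [[1, 0, 1]]^T, v_2 = [[1, 0, 0]]^T, v_3 = [[1, 1, 0]]^T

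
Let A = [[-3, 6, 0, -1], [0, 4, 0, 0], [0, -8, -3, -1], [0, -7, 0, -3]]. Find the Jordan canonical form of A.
J = [[-3, 1, 0, 0], [0, -3, 0, 0], [0, 0, -3, 0], [0, 0, 0, 4]]

The characteristic polynomial is det(xI - A) = (x - 4)(x + 3)^3, so the eigenvalues are -3 (algebraic multiplicity 3), 4 (algebraic multiplicity 1).

For λ = -3: rank(A + 3I) = 2, rank((A + 3I)^2) = 1. The eigenspace has dimension 4 - 2 = 2, so there are 2 Jordan blocks; the rank sequence gives block sizes [2, 1].

For λ = 4: algebraic multiplicity 1 gives one 1×1 block.

Assembling the blocks gives the Jordan form J above.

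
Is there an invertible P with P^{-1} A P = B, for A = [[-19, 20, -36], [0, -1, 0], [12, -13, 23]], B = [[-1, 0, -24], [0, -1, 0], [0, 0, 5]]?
No.

Both have characteristic polynomial (x - 5)(x + 1)^2, but the minimal polynomial of A is (x - 5)(x + 1)^2 while the minimal polynomial of B is (x - 5)(x + 1). The minimal polynomial is a similarity invariant, so A and B are not similar.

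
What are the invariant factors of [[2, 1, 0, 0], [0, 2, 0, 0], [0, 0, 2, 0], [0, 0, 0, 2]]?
x - 2, x - 2, (x - 2)^2

The Jordan structure of A has elementary divisors (x - 2)^2, (x - 2), (x - 2). Arranging the block sizes at each eigenvalue in decreasing order and taking row products gives the invariant factors.

Invariant factors (smallest first, each dividing the next): x - 2, x - 2, (x - 2)^2.

Check: the last factor (x - 2)^2 is the minimal polynomial, and the product (x - 2)^4 is the characteristic polynomial.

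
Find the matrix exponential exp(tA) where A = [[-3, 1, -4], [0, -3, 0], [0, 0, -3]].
A has Jordan form J = [[-3, 1, 0], [0, -3, 0], [0, 0, -3]] with A = PJP^{-1}, so e^{tA} = P e^{tJ} P^{-1}.

For a Jordan block J_k(λ), e^{tJ_k(λ)} = e^{λt} · (I + tN + t^2 N^2/2! + ... + t^{k-1} N^{k-1}/(k-1)!) where N is the nilpotent superdiagonal part.

Assembling the blocks and conjugating back gives the entries of e^{tA} as shown above.

e^{tA} = [[e^{-3*t}, t*e^{-3*t}, -4*t*e^{-3*t}], [0, e^{-3*t}, 0], [0, 0, e^{-3*t}]]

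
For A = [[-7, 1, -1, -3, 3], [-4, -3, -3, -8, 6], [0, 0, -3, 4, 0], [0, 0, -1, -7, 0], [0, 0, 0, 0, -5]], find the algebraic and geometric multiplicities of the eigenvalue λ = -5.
The characteristic polynomial is (x + 5)^5, so the factor x + 5 appears with exponent 5: the algebraic multiplicity is 5.

rank(A + 5I) = 2, so the eigenspace has dimension 5 - 2 = 3: the geometric multiplicity is 3.

Since 3 < 5, A is not diagonalizable.

algebraic multiplicity 5, geometric multiplicity 3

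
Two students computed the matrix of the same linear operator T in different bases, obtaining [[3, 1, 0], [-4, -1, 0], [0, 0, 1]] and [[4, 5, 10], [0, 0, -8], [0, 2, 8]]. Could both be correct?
No.

trace(A) = 3 but trace(B) = 12. The trace is a similarity invariant, so A and B are not similar.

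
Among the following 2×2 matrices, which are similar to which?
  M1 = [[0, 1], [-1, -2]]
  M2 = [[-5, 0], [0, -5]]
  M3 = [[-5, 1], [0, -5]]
3 classes: {M1}, {M2}, {M3}

Characteristic polynomials: χ_{M1} = (x + 1)^2, χ_{M2} = (x + 5)^2, χ_{M3} = (x + 5)^2.

{M1}: invariant factors (x + 1)^2.

{M2}: invariant factors x + 5, x + 5.

{M3}: invariant factors (x + 5)^2.

Matrices are similar if and only if their invariant-factor lists agree; the partition into similarity classes is {M1}, {M2}, {M3}.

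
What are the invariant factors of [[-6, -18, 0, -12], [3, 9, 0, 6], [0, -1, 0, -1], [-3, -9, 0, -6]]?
The Jordan structure of A has elementary divisors (x + 3), x^2, x. Arranging the block sizes at each eigenvalue in decreasing order and taking row products gives the invariant factors.

Invariant factors (smallest first, each dividing the next): x, x^2(x + 3).

Check: the last factor x^2(x + 3) is the minimal polynomial, and the product x^3(x + 3) is the characteristic polynomial.

x, x^2(x + 3)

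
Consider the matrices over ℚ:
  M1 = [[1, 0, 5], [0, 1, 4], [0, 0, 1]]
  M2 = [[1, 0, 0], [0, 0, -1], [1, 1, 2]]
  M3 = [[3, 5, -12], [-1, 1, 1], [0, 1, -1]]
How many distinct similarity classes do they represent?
2 classes: {M1}, {M2, M3}

Characteristic polynomials: χ_{M1} = (x - 1)^3, χ_{M2} = (x - 1)^3, χ_{M3} = (x - 1)^3.

{M1}: invariant factors x - 1, (x - 1)^2.

{M2, M3}: invariant factors (x - 1)^3.

Matrices are similar if and only if their invariant-factor lists agree; the partition into similarity classes is {M1}, {M2, M3}.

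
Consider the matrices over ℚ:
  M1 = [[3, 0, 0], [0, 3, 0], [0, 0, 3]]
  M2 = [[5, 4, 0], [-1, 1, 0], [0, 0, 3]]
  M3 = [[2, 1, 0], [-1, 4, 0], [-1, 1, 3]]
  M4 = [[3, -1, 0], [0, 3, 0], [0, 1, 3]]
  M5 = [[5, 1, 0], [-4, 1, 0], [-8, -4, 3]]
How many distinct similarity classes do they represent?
2 classes: {M1}, {M2, M3, M4, M5}

Characteristic polynomials: χ_{M1} = (x - 3)^3, χ_{M2} = (x - 3)^3, χ_{M3} = (x - 3)^3, χ_{M4} = (x - 3)^3, χ_{M5} = (x - 3)^3.

{M1}: invariant factors x - 3, x - 3, x - 3.

{M2, M3, M4, M5}: invariant factors x - 3, (x - 3)^2.

Matrices are similar if and only if their invariant-factor lists agree; the partition into similarity classes is {M1}, {M2, M3, M4, M5}.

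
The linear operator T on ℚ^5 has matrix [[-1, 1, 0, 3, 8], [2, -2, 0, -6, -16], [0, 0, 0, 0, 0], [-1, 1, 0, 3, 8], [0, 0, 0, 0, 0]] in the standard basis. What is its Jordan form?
J = [[0, 1, 0, 0, 0], [0, 0, 0, 0, 0], [0, 0, 0, 0, 0], [0, 0, 0, 0, 0], [0, 0, 0, 0, 0]]

The characteristic polynomial is det(xI - A) = x^5, so the eigenvalues are 0 (algebraic multiplicity 5).

For λ = 0: rank(A) = 1, rank(A^2) = 0. The eigenspace has dimension 5 - 1 = 4, so there are 4 Jordan blocks; the rank sequence gives block sizes [2, 1, 1, 1].

Assembling the blocks gives the Jordan form J above.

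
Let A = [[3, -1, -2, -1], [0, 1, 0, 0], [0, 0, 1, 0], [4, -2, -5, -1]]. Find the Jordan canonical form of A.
J = [[1, 1, 0, 0], [0, 1, 1, 0], [0, 0, 1, 0], [0, 0, 0, 1]]

The characteristic polynomial is det(xI - A) = (x - 1)^4, so the eigenvalues are 1 (algebraic multiplicity 4).

For λ = 1: rank(A - I) = 2, rank((A - I)^2) = 1, rank((A - I)^3) = 0. The eigenspace has dimension 4 - 2 = 2, so there are 2 Jordan blocks; the rank sequence gives block sizes [3, 1].

Assembling the blocks gives the Jordan form J above.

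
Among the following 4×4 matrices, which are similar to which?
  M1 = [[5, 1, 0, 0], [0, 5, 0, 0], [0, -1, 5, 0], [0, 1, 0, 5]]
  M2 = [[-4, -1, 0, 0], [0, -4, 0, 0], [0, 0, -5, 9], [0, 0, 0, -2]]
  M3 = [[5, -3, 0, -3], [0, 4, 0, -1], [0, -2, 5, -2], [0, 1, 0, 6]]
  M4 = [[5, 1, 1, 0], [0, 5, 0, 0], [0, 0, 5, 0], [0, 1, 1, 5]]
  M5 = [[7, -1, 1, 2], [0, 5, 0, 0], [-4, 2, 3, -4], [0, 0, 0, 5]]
Characteristic polynomials: χ_{M1} = (x - 5)^4, χ_{M2} = (x + 2)(x + 4)^2(x + 5), χ_{M3} = (x - 5)^4, χ_{M4} = (x - 5)^4, χ_{M5} = (x - 5)^4.

{M1, M3, M4, M5}: invariant factors x - 5, x - 5, (x - 5)^2.

{M2}: invariant factors (x + 2)(x + 4)^2(x + 5).

Matrices are similar if and only if their invariant-factor lists agree; the partition into similarity classes is {M1, M3, M4, M5}, {M2}.

2 classes: {M1, M3, M4, M5}, {M2}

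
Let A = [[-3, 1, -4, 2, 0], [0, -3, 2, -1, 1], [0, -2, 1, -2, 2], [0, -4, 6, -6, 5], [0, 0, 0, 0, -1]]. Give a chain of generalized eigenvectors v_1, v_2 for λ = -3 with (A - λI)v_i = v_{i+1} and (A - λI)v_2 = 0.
v_1 = [[-2, 1, 4, 8, 0]]^T, v_2 = [[1, 0, -2, -4, 0]]^T

We seek v_1 ∈ ker((A + 3I)^2) \ ker(A + 3I), then set v_{i+1} = (A + 3I) v_i.

One such chain is v_1 = [[-2, 1, 4, 8, 0]]^T, v_2 = [[1, 0, -2, -4, 0]]^T. Check: (A + 3I) v_2 = [[0, 0, 0, 0, 0]]^T = 0.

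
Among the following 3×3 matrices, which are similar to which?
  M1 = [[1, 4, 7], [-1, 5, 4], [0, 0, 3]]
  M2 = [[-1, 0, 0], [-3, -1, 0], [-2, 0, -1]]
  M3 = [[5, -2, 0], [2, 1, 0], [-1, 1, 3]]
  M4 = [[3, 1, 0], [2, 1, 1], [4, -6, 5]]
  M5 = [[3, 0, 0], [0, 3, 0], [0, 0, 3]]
Characteristic polynomials: χ_{M1} = (x - 3)^3, χ_{M2} = (x + 1)^3, χ_{M3} = (x - 3)^3, χ_{M4} = (x - 3)^3, χ_{M5} = (x - 3)^3.

{M1, M4}: invariant factors (x - 3)^3.

{M2}: invariant factors x + 1, (x + 1)^2.

{M3}: invariant factors x - 3, (x - 3)^2.

{M5}: invariant factors x - 3, x - 3, x - 3.

Matrices are similar if and only if their invariant-factor lists agree; the partition into similarity classes is {M1, M4}, {M2}, {M3}, {M5}.

4 classes: {M1, M4}, {M2}, {M3}, {M5}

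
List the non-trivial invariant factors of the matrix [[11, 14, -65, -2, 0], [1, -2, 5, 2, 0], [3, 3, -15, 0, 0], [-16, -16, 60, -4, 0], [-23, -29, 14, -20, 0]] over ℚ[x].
x^2(x + 3)^2(x + 4)

The Jordan structure of A has elementary divisors (x + 4), (x + 3)^2, x^2. Arranging the block sizes at each eigenvalue in decreasing order and taking row products gives the invariant factors.

Invariant factors (smallest first, each dividing the next): x^2(x + 3)^2(x + 4).

Check: the last factor x^2(x + 3)^2(x + 4) is the minimal polynomial, and the product x^2(x + 3)^2(x + 4) is the characteristic polynomial.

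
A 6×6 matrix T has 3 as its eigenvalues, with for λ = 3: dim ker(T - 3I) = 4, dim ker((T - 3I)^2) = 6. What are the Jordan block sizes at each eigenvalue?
λ = 3: successive nullity increments [4, 2] count blocks of size ≥ k; block sizes are [2, 2, 1, 1].

Jordan blocks: (3, 2), (3, 2), (3, 1), (3, 1)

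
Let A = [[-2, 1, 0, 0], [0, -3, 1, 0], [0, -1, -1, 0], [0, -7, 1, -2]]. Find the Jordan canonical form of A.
The characteristic polynomial is det(xI - A) = (x + 2)^4, so the eigenvalues are -2 (algebraic multiplicity 4).

For λ = -2: rank(A + 2I) = 2, rank((A + 2I)^2) = 1, rank((A + 2I)^3) = 0. The eigenspace has dimension 4 - 2 = 2, so there are 2 Jordan blocks; the rank sequence gives block sizes [3, 1].

Assembling the blocks gives the Jordan form J above.

J = [[-2, 1, 0, 0], [0, -2, 1, 0], [0, 0, -2, 0], [0, 0, 0, -2]]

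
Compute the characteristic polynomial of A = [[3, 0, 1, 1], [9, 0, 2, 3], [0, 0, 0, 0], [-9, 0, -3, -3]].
xI - A = [[x - 3, 0, -1, -1], [-9, x, -2, -3], [0, 0, x, 0], [9, 0, 3, x + 3]].

Expanding det(xI - A) along the first row:
det(xI - A) = + (x - 3)·det([[x, -2, -3], [0, x, 0], [0, 3, x + 3]]) - (0)·det([[-9, -2, -3], [0, x, 0], [9, 3, x + 3]]) + (-1)·det([[-9, x, -3], [0, 0, 0], [9, 0, x + 3]]) - (-1)·det([[-9, x, -2], [0, 0, x], [9, 0, 3]]).

Evaluating gives χ_A(x) = x^4.

χ_A(x) = x^4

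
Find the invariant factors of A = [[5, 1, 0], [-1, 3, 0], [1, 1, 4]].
The Jordan structure of A has elementary divisors (x - 4)^2, (x - 4). Arranging the block sizes at each eigenvalue in decreasing order and taking row products gives the invariant factors.

Invariant factors (smallest first, each dividing the next): x - 4, (x - 4)^2.

Check: the last factor (x - 4)^2 is the minimal polynomial, and the product (x - 4)^3 is the characteristic polynomial.

x - 4, (x - 4)^2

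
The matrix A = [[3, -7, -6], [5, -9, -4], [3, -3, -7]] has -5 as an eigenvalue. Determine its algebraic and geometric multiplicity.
The characteristic polynomial is (x + 4)^2(x + 5), so the factor x + 5 appears with exponent 1: the algebraic multiplicity is 1.

rank(A + 5I) = 2, so the eigenspace has dimension 3 - 2 = 1: the geometric multiplicity is 1.

algebraic multiplicity 1, geometric multiplicity 1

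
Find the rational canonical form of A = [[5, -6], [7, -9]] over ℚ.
The invariant factors of A (the non-unit diagonal entries of the Smith normal form of xI - A over ℚ[x]) are x^2 + 4x - 3, each dividing the next. The characteristic polynomial is their product, x^2 + 4x - 3.

The rational canonical form is the block-diagonal matrix of companion matrices C(f_i):
R = [[0, 3], [1, -4]].

Note the characteristic polynomial does not split into linear factors over ℚ, so A has no Jordan form over ℚ; the rational canonical form exists over any field.

R = [[0, 3], [1, -4]]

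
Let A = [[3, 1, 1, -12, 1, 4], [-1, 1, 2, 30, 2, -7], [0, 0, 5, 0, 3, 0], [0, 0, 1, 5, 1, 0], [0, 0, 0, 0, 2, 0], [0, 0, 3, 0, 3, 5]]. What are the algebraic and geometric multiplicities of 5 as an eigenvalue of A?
The characteristic polynomial is (x - 5)^3(x - 2)^3, so the factor x - 5 appears with exponent 3: the algebraic multiplicity is 3.

rank(A - 5I) = 4, so the eigenspace has dimension 6 - 4 = 2: the geometric multiplicity is 2.

Since 2 < 3, A is not diagonalizable.

algebraic multiplicity 3, geometric multiplicity 2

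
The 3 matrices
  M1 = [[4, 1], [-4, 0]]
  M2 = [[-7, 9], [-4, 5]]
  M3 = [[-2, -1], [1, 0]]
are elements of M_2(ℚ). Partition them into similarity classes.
Characteristic polynomials: χ_{M1} = (x - 2)^2, χ_{M2} = (x + 1)^2, χ_{M3} = (x + 1)^2.

{M1}: invariant factors (x - 2)^2.

{M2, M3}: invariant factors (x + 1)^2.

Matrices are similar if and only if their invariant-factor lists agree; the partition into similarity classes is {M1}, {M2, M3}.

2 classes: {M1}, {M2, M3}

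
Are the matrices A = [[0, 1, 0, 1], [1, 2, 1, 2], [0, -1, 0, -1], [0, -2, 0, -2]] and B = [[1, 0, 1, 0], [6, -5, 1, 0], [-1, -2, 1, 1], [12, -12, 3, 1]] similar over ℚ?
No.

trace(A) = 0 but trace(B) = -2. The trace is a similarity invariant, so A and B are not similar.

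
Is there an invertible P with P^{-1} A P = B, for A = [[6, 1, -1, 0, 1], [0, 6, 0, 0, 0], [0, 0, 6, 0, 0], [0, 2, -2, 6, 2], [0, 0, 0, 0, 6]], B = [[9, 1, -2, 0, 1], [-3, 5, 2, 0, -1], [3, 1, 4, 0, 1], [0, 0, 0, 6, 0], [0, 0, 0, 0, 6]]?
Two matrices over a field are similar if and only if they have the same invariant factors.

Both A and B have characteristic polynomial (x - 6)^5 and minimal polynomial (x - 6)^2. Computing further, both have invariant factors x - 6, x - 6, x - 6, (x - 6)^2. Hence A and B are similar.

Yes.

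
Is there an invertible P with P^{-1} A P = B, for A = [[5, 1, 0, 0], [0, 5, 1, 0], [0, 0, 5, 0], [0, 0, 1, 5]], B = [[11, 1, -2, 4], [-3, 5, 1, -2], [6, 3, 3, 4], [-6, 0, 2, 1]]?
Yes.

Two matrices over a field are similar if and only if they have the same invariant factors.

Both A and B have characteristic polynomial (x - 5)^4 and minimal polynomial (x - 5)^3. Computing further, both have invariant factors x - 5, (x - 5)^3. Hence A and B are similar.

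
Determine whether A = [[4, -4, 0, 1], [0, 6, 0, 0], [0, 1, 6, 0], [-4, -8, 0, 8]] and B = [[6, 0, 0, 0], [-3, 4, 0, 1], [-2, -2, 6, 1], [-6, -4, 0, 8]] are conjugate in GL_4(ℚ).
Yes.

Two matrices over a field are similar if and only if they have the same invariant factors.

Both A and B have characteristic polynomial (x - 6)^4 and minimal polynomial (x - 6)^2. Computing further, both have invariant factors (x - 6)^2, (x - 6)^2. Hence A and B are similar.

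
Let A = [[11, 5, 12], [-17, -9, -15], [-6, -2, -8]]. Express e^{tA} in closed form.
A has Jordan form J = [[-2, 1, 0], [0, -2, 1], [0, 0, -2]] with A = PJP^{-1}, so e^{tA} = P e^{tJ} P^{-1}.

For a Jordan block J_k(λ), e^{tJ_k(λ)} = e^{λt} · (I + tN + t^2 N^2/2! + ... + t^{k-1} N^{k-1}/(k-1)!) where N is the nilpotent superdiagonal part.

Assembling the blocks and conjugating back gives the entries of e^{tA} as shown above.

e^{tA} = [[(6*t^2 + 13*t + 1)*e^{-2*t}, t*(3*t + 5)*e^{-2*t}, 3*t*(3*t + 8)*e^{-2*t}/2], [t*(-6*t - 17)*e^{-2*t}, (-3*t^2 - 7*t + 1)*e^{-2*t}, -3*t*(3*t + 10)*e^{-2*t}/2], [2*t*(-2*t - 3)*e^{-2*t}, 2*t*(-t - 1)*e^{-2*t}, (-3*t^2 - 6*t + 1)*e^{-2*t}]]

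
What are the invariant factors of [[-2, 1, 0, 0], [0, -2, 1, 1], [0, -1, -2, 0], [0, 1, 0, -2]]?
The Jordan structure of A has elementary divisors (x + 2)^3, (x + 2). Arranging the block sizes at each eigenvalue in decreasing order and taking row products gives the invariant factors.

Invariant factors (smallest first, each dividing the next): x + 2, (x + 2)^3.

Check: the last factor (x + 2)^3 is the minimal polynomial, and the product (x + 2)^4 is the characteristic polynomial.

x + 2, (x + 2)^3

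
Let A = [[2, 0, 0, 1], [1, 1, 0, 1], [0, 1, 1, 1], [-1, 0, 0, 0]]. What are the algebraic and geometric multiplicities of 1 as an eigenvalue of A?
algebraic multiplicity 4, geometric multiplicity 2

The characteristic polynomial is (x - 1)^4, so the factor x - 1 appears with exponent 4: the algebraic multiplicity is 4.

rank(A - I) = 2, so the eigenspace has dimension 4 - 2 = 2: the geometric multiplicity is 2.

Since 2 < 4, A is not diagonalizable.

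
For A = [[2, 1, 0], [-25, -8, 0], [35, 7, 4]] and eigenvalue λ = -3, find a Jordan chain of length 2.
v_1 = [[0, 1, -1]]^T, v_2 = [[1, -5, 0]]^T

We seek v_1 ∈ ker((A + 3I)^2) \ ker(A + 3I), then set v_{i+1} = (A + 3I) v_i.

One such chain is v_1 = [[0, 1, -1]]^T, v_2 = [[1, -5, 0]]^T. Check: (A + 3I) v_2 = [[0, 0, 0]]^T = 0.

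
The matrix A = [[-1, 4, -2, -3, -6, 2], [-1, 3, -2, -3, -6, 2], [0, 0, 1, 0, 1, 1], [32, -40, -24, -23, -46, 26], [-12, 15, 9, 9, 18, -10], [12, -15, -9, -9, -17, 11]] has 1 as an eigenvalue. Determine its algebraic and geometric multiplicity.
algebraic multiplicity 5, geometric multiplicity 2

The characteristic polynomial is (x - 4)(x - 1)^5, so the factor x - 1 appears with exponent 5: the algebraic multiplicity is 5.

rank(A - I) = 4, so the eigenspace has dimension 6 - 4 = 2: the geometric multiplicity is 2.

Since 2 < 5, A is not diagonalizable.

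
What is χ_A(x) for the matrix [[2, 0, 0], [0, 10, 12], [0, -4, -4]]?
χ_A(x) = (x - 4)(x - 2)^2

xI - A = [[x - 2, 0, 0], [0, x - 10, -12], [0, 4, x + 4]].

Expanding det(xI - A) along the first row:
det(xI - A) = + (x - 2)·det([[x - 10, -12], [4, x + 4]]) - (0)·det([[0, -12], [0, x + 4]]) + (0)·det([[0, x - 10], [0, 4]]).

Evaluating gives χ_A(x) = x^3 - 8x^2 + 20x - 16 = (x - 4)(x - 2)^2.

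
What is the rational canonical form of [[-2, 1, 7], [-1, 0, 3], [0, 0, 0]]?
R = [[0, 0, 0], [1, 0, -1], [0, 1, -2]]

The invariant factors of A (the non-unit diagonal entries of the Smith normal form of xI - A over ℚ[x]) are x(x + 1)^2, each dividing the next. The characteristic polynomial is their product, x(x + 1)^2.

The rational canonical form is the block-diagonal matrix of companion matrices C(f_i):
R = [[0, 0, 0], [1, 0, -1], [0, 1, -2]].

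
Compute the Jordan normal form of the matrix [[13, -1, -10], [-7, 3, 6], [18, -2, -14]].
The characteristic polynomial is det(xI - A) = x^2(x - 2), so the eigenvalues are 0 (algebraic multiplicity 2), 2 (algebraic multiplicity 1).

For λ = 0: rank(A) = 2, rank(A^2) = 1. The eigenspace has dimension 3 - 2 = 1, so there is 1 Jordan block; the rank sequence gives block sizes [2].

For λ = 2: algebraic multiplicity 1 gives one 1×1 block.

Assembling the blocks gives the Jordan form J above.

J = [[0, 1, 0], [0, 0, 0], [0, 0, 2]]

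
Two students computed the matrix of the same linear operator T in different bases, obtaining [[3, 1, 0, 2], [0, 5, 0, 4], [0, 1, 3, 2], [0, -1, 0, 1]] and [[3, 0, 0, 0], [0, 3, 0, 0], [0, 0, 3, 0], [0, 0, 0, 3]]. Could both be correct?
Both have characteristic polynomial (x - 3)^4, but the minimal polynomial of A is (x - 3)^2 while the minimal polynomial of B is x - 3. The minimal polynomial is a similarity invariant, so A and B are not similar.

No.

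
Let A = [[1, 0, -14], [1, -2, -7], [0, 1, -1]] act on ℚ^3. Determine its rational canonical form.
R = [[0, 0, -5], [1, 0, -6], [0, 1, -2]]

The invariant factors of A (the non-unit diagonal entries of the Smith normal form of xI - A over ℚ[x]) are (x + 1)(x^2 + x + 5), each dividing the next. The characteristic polynomial is their product, (x + 1)(x^2 + x + 5).

The rational canonical form is the block-diagonal matrix of companion matrices C(f_i):
R = [[0, 0, -5], [1, 0, -6], [0, 1, -2]].

Note the characteristic polynomial does not split into linear factors over ℚ, so A has no Jordan form over ℚ; the rational canonical form exists over any field.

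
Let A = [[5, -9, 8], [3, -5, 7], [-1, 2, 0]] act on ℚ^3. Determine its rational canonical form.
R = [[0, 0, 1], [1, 0, 4], [0, 1, 0]]

The invariant factors of A (the non-unit diagonal entries of the Smith normal form of xI - A over ℚ[x]) are x^3 - 4x - 1, each dividing the next. The characteristic polynomial is their product, x^3 - 4x - 1.

The rational canonical form is the block-diagonal matrix of companion matrices C(f_i):
R = [[0, 0, 1], [1, 0, 4], [0, 1, 0]].

Note the characteristic polynomial does not split into linear factors over ℚ, so A has no Jordan form over ℚ; the rational canonical form exists over any field.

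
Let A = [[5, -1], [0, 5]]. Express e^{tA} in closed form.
A has Jordan form J = [[5, 1], [0, 5]] with A = PJP^{-1}, so e^{tA} = P e^{tJ} P^{-1}.

For a Jordan block J_k(λ), e^{tJ_k(λ)} = e^{λt} · (I + tN + t^2 N^2/2! + ... + t^{k-1} N^{k-1}/(k-1)!) where N is the nilpotent superdiagonal part.

Assembling the blocks and conjugating back gives the entries of e^{tA} as shown above.

e^{tA} = [[e^{5*t}, -t*e^{5*t}], [0, e^{5*t}]]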